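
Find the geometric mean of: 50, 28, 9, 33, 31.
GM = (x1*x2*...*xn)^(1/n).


Product = 50 × 28 × 9 × 33 × 31 = 12889800
GM = 12889800^(1/5) = 26.4271

GM = 26.4271


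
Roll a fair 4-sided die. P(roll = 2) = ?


Favorable outcomes (roll = 2): 1
Total outcomes = 4
P = 1/4 = 0.2500

P = 0.2500


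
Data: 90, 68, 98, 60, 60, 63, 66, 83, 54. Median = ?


Sorted: 54, 60, 60, 63, 66, 68, 83, 90, 98
n = 9 (odd)
Middle value = 66

Median = 66


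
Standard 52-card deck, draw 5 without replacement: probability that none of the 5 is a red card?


P(no red cards) = (26/52) × (25/51) × (24/50) × (23/49) × (22/48)
= 0.0253

P = 0.0253


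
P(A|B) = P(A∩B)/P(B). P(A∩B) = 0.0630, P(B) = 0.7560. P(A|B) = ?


P(A|B) = 0.0630/0.7560 = 0.0833

P(A|B) = 0.0833


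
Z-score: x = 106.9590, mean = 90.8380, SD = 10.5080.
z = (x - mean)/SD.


z = (106.9590 - 90.8380)/10.5080
= 16.1210/10.5080
= 1.5342

z = 1.5342


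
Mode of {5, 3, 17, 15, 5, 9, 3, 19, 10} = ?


Frequencies: 3:2, 5:2, 9:1, 10:1, 15:1, 17:1, 19:1
Max frequency = 2
Mode = 3, 5

Mode = 3, 5


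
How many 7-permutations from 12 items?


P(12,7) = 12!/5!
= 479001600/120
= 3991680

P(12,7) = 3991680


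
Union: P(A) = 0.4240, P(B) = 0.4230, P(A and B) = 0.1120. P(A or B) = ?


P(A∪B) = 0.4240 + 0.4230 - 0.1120
= 0.8470 - 0.1120
= 0.7350

P(A∪B) = 0.7350


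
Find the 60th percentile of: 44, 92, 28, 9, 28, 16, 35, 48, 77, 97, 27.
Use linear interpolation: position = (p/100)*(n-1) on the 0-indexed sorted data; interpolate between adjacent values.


Sorted: 9, 16, 27, 28, 28, 35, 44, 48, 77, 92, 97
n = 11
Index = 60/100 * 10 = 6.0000
Lower = data[6] = 44, Upper = data[7] = 48
P60 = 44 + 0*(4) = 44.0000

P60 = 44.0000


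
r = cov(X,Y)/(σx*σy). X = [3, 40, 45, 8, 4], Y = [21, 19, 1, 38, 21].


Mean X = 20.0000, Mean Y = 20.0000
SD X = 18.514859, SD Y = 11.730303
Cov = -148.800000
r = -148.800000/(18.514859*11.730303) = -0.6851

r = -0.6851


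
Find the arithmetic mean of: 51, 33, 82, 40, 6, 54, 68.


Sum = 51 + 33 + 82 + 40 + 6 + 54 + 68 = 334
n = 7
Mean = 334/7 = 47.7143

Mean = 47.7143


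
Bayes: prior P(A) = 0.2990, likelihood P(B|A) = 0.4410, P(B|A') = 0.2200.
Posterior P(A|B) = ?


P(B) = P(B|A)*P(A) + P(B|A')*P(A')
= 0.4410*0.2990 + 0.2200*0.7010
= 0.131859 + 0.154220 = 0.286079
P(A|B) = 0.131859/0.286079 = 0.4609

P(A|B) = 0.4609


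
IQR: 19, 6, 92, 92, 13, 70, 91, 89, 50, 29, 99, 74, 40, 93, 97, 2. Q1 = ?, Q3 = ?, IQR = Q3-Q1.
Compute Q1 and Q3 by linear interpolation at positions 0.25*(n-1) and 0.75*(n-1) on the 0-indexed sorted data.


Sorted: 2, 6, 13, 19, 29, 40, 50, 70, 74, 89, 91, 92, 92, 93, 97, 99
Q1 (25th %ile) = 26.5000
Q3 (75th %ile) = 92.0000
IQR = 92.0000 - 26.5000 = 65.5000

IQR = 65.5000


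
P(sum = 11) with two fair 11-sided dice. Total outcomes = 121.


Total outcomes = 11×11 = 121
Favorable (sum = 11): 10
P = 10/121 = 0.0826

P = 0.0826


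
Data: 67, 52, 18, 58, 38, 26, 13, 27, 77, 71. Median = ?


Sorted: 13, 18, 26, 27, 38, 52, 58, 67, 71, 77
n = 10 (even)
Middle values: 38 and 52
Median = (38+52)/2 = 45.0000

Median = 45.0000


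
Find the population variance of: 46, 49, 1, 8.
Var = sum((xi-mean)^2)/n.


Mean = 26.0000
Squared deviations: 400.0000, 529.0000, 625.0000, 324.0000
Sum = 1878.0000
Variance = 1878.0000/4 = 469.5000

Variance = 469.5000


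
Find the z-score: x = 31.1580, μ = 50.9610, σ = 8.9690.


z = (31.1580 - 50.9610)/8.9690
= -19.8030/8.9690
= -2.2079

z = -2.2079


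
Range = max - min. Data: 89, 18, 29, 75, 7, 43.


Max = 89, Min = 7
Range = 89 - 7 = 82

Range = 82


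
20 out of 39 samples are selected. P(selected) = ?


P = 20/39 = 0.5128

P = 0.5128


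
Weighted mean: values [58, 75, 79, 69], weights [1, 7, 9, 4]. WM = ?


Numerator = 58*1 + 75*7 + 79*9 + 69*4 = 1570
Denominator = 1 + 7 + 9 + 4 = 21
WM = 1570/21 = 74.7619

WM = 74.7619


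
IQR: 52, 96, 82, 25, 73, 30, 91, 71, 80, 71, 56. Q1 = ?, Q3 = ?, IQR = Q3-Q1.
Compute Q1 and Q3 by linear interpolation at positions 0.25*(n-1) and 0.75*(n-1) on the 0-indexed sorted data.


Sorted: 25, 30, 52, 56, 71, 71, 73, 80, 82, 91, 96
Q1 (25th %ile) = 54.0000
Q3 (75th %ile) = 81.0000
IQR = 81.0000 - 54.0000 = 27.0000

IQR = 27.0000


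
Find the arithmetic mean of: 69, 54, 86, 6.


Sum = 69 + 54 + 86 + 6 = 215
n = 4
Mean = 215/4 = 53.7500

Mean = 53.7500


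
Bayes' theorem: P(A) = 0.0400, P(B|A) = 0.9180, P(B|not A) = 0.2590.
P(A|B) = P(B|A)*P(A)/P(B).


P(B) = P(B|A)*P(A) + P(B|A')*P(A')
= 0.9180*0.0400 + 0.2590*0.9600
= 0.036720 + 0.248640 = 0.285360
P(A|B) = 0.036720/0.285360 = 0.1287

P(A|B) = 0.1287


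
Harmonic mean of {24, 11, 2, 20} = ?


Sum of reciprocals = 1/24 + 1/11 + 1/2 + 1/20 = 0.682576
HM = 4/0.682576 = 5.8602

HM = 5.8602


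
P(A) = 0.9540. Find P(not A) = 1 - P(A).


P(not A) = 1 - 0.9540 = 0.0460

P(not A) = 0.0460


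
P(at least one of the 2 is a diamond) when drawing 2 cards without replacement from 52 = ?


P(at least one) = 1 - P(none)
P(none) = (39/52) × (38/51) = 0.558824
P(at least one) = 1 - 0.558824 = 0.4412

P = 0.4412


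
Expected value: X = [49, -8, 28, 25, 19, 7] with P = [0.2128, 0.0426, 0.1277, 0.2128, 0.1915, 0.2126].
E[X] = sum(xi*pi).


E[X] = 49*0.2128 - 8*0.0426 + 28*0.1277 + 25*0.2128 + 19*0.1915 + 7*0.2126
= 10.4272 - 0.3408 + 3.5756 + 5.3200 + 3.6385 + 1.4882
= 24.1087

E[X] = 24.1087


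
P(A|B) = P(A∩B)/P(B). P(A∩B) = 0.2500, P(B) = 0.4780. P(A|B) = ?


P(A|B) = 0.2500/0.4780 = 0.5230

P(A|B) = 0.5230


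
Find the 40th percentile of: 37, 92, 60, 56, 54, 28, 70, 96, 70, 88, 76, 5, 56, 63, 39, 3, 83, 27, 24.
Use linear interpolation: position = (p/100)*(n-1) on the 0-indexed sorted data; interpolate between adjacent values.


Sorted: 3, 5, 24, 27, 28, 37, 39, 54, 56, 56, 60, 63, 70, 70, 76, 83, 88, 92, 96
n = 19
Index = 40/100 * 18 = 7.2000
Lower = data[7] = 54, Upper = data[8] = 56
P40 = 54 + 0.2000*(2) = 54.4000

P40 = 54.4000


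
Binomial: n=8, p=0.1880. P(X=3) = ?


C(8,3) = 56
p^3 = 0.006645
(1-p)^5 = 0.353004
P = 56 * 0.006645 * 0.353004 = 0.1314

P(X=3) = 0.1314


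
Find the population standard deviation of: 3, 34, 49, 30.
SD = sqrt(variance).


Mean = 29.0000
Variance = 275.5000
SD = sqrt(275.5000) = 16.5982

SD = 16.5982


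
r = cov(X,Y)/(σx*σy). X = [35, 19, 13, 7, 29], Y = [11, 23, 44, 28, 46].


Mean X = 20.6000, Mean Y = 30.4000
SD X = 10.229369, SD Y = 13.154467
Cov = -41.440000
r = -41.440000/(10.229369*13.154467) = -0.3080

r = -0.3080


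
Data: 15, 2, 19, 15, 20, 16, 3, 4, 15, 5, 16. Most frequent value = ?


Frequencies: 2:1, 3:1, 4:1, 5:1, 15:3, 16:2, 19:1, 20:1
Max frequency = 3
Mode = 15

Mode = 15


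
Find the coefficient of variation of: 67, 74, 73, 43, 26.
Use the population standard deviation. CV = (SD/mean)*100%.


Mean = 56.6000
SD = 18.9800
CV = (18.9800/56.6000)*100 = 33.5336%

CV = 33.5336%


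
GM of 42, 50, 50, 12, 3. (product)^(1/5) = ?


Product = 42 × 50 × 50 × 12 × 3 = 3780000
GM = 3780000^(1/5) = 20.6775

GM = 20.6775


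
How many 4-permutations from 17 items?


P(17,4) = 17!/13!
= 355687428096000/6227020800
= 57120

P(17,4) = 57120


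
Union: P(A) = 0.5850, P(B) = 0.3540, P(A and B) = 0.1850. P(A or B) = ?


P(A∪B) = 0.5850 + 0.3540 - 0.1850
= 0.9390 - 0.1850
= 0.7540

P(A∪B) = 0.7540


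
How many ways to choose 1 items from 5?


C(5,1) = 5!/(1! × 4!)
= 120/(1 × 24)
= 5

C(5,1) = 5


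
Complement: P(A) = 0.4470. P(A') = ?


P(not A) = 1 - 0.4470 = 0.5530

P(not A) = 0.5530


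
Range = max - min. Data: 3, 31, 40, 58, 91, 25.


Max = 91, Min = 3
Range = 91 - 3 = 88

Range = 88


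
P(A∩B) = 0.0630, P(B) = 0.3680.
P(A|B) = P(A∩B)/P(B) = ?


P(A|B) = 0.0630/0.3680 = 0.1712

P(A|B) = 0.1712


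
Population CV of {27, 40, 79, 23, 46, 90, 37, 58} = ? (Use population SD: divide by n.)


Mean = 50.0000
SD = 22.4944
CV = (22.4944/50.0000)*100 = 44.9889%

CV = 44.9889%


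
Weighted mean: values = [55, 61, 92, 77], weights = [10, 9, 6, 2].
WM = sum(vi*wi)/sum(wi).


Numerator = 55*10 + 61*9 + 92*6 + 77*2 = 1805
Denominator = 10 + 9 + 6 + 2 = 27
WM = 1805/27 = 66.8519

WM = 66.8519


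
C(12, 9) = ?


C(12,9) = 12!/(9! × 3!)
= 479001600/(362880 × 6)
= 220

C(12,9) = 220


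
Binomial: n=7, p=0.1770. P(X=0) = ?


C(7,0) = 1
p^0 = 1.000000
(1-p)^7 = 0.255740
P = 1 * 1.000000 * 0.255740 = 0.2557

P(X=0) = 0.2557


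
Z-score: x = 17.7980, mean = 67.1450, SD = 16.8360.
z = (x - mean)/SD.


z = (17.7980 - 67.1450)/16.8360
= -49.3470/16.8360
= -2.9310

z = -2.9310


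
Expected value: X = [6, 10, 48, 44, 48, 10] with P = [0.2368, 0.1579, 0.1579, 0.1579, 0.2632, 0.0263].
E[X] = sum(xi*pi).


E[X] = 6*0.2368 + 10*0.1579 + 48*0.1579 + 44*0.1579 + 48*0.2632 + 10*0.0263
= 1.4208 + 1.5790 + 7.5792 + 6.9476 + 12.6336 + 0.2630
= 30.4232

E[X] = 30.4232


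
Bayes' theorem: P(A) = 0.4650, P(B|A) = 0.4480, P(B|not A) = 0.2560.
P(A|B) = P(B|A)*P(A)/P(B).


P(B) = P(B|A)*P(A) + P(B|A')*P(A')
= 0.4480*0.4650 + 0.2560*0.5350
= 0.208320 + 0.136960 = 0.345280
P(A|B) = 0.208320/0.345280 = 0.6033

P(A|B) = 0.6033


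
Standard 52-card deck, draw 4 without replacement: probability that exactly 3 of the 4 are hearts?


Hypergeometric: P(X=3) = C(13,3)·C(39,1) / C(52,4)
= 286 × 39 / 270725
= 11154/270725 = 0.0412

P = 0.0412


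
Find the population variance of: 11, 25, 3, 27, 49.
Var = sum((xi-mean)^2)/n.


Mean = 23.0000
Squared deviations: 144.0000, 4.0000, 400.0000, 16.0000, 676.0000
Sum = 1240.0000
Variance = 1240.0000/5 = 248.0000

Variance = 248.0000


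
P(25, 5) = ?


P(25,5) = 25!/20!
= 15511210043330985984000000/2432902008176640000
= 6375600

P(25,5) = 6375600


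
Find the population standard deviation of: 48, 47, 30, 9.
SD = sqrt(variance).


Mean = 33.5000
Variance = 251.2500
SD = sqrt(251.2500) = 15.8509

SD = 15.8509


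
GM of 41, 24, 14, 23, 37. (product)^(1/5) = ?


Product = 41 × 24 × 14 × 23 × 37 = 11723376
GM = 11723376^(1/5) = 25.9305

GM = 25.9305


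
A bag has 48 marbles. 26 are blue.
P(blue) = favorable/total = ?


P = 26/48 = 0.5417

P = 0.5417


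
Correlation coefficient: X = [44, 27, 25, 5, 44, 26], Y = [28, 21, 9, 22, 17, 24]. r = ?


Mean X = 28.5000, Mean Y = 20.1667
SD X = 13.250786, SD Y = 5.983774
Cov = 9.583333
r = 9.583333/(13.250786*5.983774) = 0.1209

r = 0.1209


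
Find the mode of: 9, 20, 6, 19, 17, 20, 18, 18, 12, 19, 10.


Frequencies: 6:1, 9:1, 10:1, 12:1, 17:1, 18:2, 19:2, 20:2
Max frequency = 2
Mode = 18, 19, 20

Mode = 18, 19, 20


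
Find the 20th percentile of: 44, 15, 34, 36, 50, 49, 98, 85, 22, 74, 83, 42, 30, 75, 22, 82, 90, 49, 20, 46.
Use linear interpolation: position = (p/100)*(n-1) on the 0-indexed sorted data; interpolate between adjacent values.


Sorted: 15, 20, 22, 22, 30, 34, 36, 42, 44, 46, 49, 49, 50, 74, 75, 82, 83, 85, 90, 98
n = 20
Index = 20/100 * 19 = 3.8000
Lower = data[3] = 22, Upper = data[4] = 30
P20 = 22 + 0.8000*(8) = 28.4000

P20 = 28.4000


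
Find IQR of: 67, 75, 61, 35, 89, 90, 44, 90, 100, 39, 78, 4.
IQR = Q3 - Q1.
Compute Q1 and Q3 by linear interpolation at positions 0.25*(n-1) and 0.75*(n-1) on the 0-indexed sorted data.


Sorted: 4, 35, 39, 44, 61, 67, 75, 78, 89, 90, 90, 100
Q1 (25th %ile) = 42.7500
Q3 (75th %ile) = 89.2500
IQR = 89.2500 - 42.7500 = 46.5000

IQR = 46.5000


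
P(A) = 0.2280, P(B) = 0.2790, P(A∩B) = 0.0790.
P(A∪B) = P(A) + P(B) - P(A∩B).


P(A∪B) = 0.2280 + 0.2790 - 0.0790
= 0.5070 - 0.0790
= 0.4280

P(A∪B) = 0.4280


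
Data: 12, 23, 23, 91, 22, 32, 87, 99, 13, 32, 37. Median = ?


Sorted: 12, 13, 22, 23, 23, 32, 32, 37, 87, 91, 99
n = 11 (odd)
Middle value = 32

Median = 32


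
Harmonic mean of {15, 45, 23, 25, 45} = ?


Sum of reciprocals = 1/15 + 1/45 + 1/23 + 1/25 + 1/45 = 0.194589
HM = 5/0.194589 = 25.6951

HM = 25.6951


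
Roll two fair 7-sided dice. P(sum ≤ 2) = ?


Total outcomes = 7×7 = 49
Favorable (sum ≤ 2): 1
P = 1/49 = 0.0204

P = 0.0204


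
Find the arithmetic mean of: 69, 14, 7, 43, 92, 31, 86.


Sum = 69 + 14 + 7 + 43 + 92 + 31 + 86 = 342
n = 7
Mean = 342/7 = 48.8571

Mean = 48.8571


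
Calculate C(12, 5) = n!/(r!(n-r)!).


C(12,5) = 12!/(5! × 7!)
= 479001600/(120 × 5040)
= 792

C(12,5) = 792


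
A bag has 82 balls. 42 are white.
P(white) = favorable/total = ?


P = 42/82 = 0.5122

P = 0.5122


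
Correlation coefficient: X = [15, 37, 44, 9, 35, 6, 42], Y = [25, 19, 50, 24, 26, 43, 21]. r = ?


Mean X = 26.8571, Mean Y = 29.7143
SD X = 15.056357, SD Y = 11.002783
Cov = -6.040816
r = -6.040816/(15.056357*11.002783) = -0.0365

r = -0.0365


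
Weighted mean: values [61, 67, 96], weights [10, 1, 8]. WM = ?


Numerator = 61*10 + 67*1 + 96*8 = 1445
Denominator = 10 + 1 + 8 = 19
WM = 1445/19 = 76.0526

WM = 76.0526


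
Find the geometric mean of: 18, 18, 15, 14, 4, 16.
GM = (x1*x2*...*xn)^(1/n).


Product = 18 × 18 × 15 × 14 × 4 × 16 = 4354560
GM = 4354560^(1/6) = 12.7788

GM = 12.7788


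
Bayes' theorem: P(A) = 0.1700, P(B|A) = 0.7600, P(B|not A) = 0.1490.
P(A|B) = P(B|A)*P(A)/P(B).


P(B) = P(B|A)*P(A) + P(B|A')*P(A')
= 0.7600*0.1700 + 0.1490*0.8300
= 0.129200 + 0.123670 = 0.252870
P(A|B) = 0.129200/0.252870 = 0.5109

P(A|B) = 0.5109


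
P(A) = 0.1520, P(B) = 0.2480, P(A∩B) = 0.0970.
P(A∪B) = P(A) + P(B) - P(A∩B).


P(A∪B) = 0.1520 + 0.2480 - 0.0970
= 0.4000 - 0.0970
= 0.3030

P(A∪B) = 0.3030


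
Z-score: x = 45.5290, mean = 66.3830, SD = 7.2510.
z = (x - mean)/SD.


z = (45.5290 - 66.3830)/7.2510
= -20.8540/7.2510
= -2.8760

z = -2.8760


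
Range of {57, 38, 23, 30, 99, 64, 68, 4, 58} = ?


Max = 99, Min = 4
Range = 99 - 4 = 95

Range = 95


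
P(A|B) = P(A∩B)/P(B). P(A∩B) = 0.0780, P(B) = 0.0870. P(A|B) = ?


P(A|B) = 0.0780/0.0870 = 0.8966

P(A|B) = 0.8966


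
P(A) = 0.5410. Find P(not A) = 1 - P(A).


P(not A) = 1 - 0.5410 = 0.4590

P(not A) = 0.4590


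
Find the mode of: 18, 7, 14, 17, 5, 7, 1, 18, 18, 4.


Frequencies: 1:1, 4:1, 5:1, 7:2, 14:1, 17:1, 18:3
Max frequency = 3
Mode = 18

Mode = 18


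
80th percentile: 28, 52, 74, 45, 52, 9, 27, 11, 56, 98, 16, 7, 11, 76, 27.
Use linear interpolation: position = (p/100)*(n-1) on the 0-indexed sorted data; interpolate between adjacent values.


Sorted: 7, 9, 11, 11, 16, 27, 27, 28, 45, 52, 52, 56, 74, 76, 98
n = 15
Index = 80/100 * 14 = 11.2000
Lower = data[11] = 56, Upper = data[12] = 74
P80 = 56 + 0.2000*(18) = 59.6000

P80 = 59.6000


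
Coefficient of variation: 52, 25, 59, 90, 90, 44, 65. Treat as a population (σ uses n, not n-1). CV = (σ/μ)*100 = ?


Mean = 60.7143
SD = 21.9331
CV = (21.9331/60.7143)*100 = 36.1251%

CV = 36.1251%


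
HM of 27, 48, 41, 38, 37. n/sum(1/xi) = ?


Sum of reciprocals = 1/27 + 1/48 + 1/41 + 1/38 + 1/37 = 0.135603
HM = 5/0.135603 = 36.8722

HM = 36.8722


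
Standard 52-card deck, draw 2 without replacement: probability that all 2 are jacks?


P(all jacks) = (4/52) × (3/51)
= 0.0045

P = 0.0045


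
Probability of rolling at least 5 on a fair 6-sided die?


Favorable outcomes (roll ≥ 5): 2
Total outcomes = 6
P = 2/6 = 0.3333

P = 0.3333


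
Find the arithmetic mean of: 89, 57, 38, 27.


Sum = 89 + 57 + 38 + 27 = 211
n = 4
Mean = 211/4 = 52.7500

Mean = 52.7500


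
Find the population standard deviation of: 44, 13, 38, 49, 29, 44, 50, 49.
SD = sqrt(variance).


Mean = 39.5000
Variance = 143.2500
SD = sqrt(143.2500) = 11.9687

SD = 11.9687


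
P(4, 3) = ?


P(4,3) = 4!/1!
= 24/1
= 24

P(4,3) = 24


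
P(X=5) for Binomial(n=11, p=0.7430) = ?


C(11,5) = 462
p^5 = 0.226435
(1-p)^6 = 0.000288
P = 462 * 0.226435 * 0.000288 = 0.0301

P(X=5) = 0.0301


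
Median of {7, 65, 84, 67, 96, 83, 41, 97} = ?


Sorted: 7, 41, 65, 67, 83, 84, 96, 97
n = 8 (even)
Middle values: 67 and 83
Median = (67+83)/2 = 75.0000

Median = 75.0000


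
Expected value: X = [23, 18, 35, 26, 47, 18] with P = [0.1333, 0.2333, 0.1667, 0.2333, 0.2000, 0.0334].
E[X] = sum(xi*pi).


E[X] = 23*0.1333 + 18*0.2333 + 35*0.1667 + 26*0.2333 + 47*0.2000 + 18*0.0334
= 3.0659 + 4.1994 + 5.8345 + 6.0658 + 9.4000 + 0.6012
= 29.1668

E[X] = 29.1668


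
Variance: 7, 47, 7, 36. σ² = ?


Mean = 24.2500
Squared deviations: 297.5625, 517.5625, 297.5625, 138.0625
Sum = 1250.7500
Variance = 1250.7500/4 = 312.6875

Variance = 312.6875


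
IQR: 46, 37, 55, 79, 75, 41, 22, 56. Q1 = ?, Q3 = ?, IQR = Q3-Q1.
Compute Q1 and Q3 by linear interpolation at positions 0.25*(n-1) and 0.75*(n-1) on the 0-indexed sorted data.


Sorted: 22, 37, 41, 46, 55, 56, 75, 79
Q1 (25th %ile) = 40.0000
Q3 (75th %ile) = 60.7500
IQR = 60.7500 - 40.0000 = 20.7500

IQR = 20.7500


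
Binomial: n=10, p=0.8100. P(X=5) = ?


C(10,5) = 252
p^5 = 0.348678
(1-p)^5 = 0.000248
P = 252 * 0.348678 * 0.000248 = 0.0218

P(X=5) = 0.0218


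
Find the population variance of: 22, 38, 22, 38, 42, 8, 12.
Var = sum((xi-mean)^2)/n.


Mean = 26.0000
Squared deviations: 16.0000, 144.0000, 16.0000, 144.0000, 256.0000, 324.0000, 196.0000
Sum = 1096.0000
Variance = 1096.0000/7 = 156.5714

Variance = 156.5714


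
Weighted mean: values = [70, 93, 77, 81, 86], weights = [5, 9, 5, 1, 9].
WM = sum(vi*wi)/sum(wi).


Numerator = 70*5 + 93*9 + 77*5 + 81*1 + 86*9 = 2427
Denominator = 5 + 9 + 5 + 1 + 9 = 29
WM = 2427/29 = 83.6897

WM = 83.6897


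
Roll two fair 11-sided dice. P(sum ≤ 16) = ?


Total outcomes = 11×11 = 121
Favorable (sum ≤ 16): 100
P = 100/121 = 0.8264

P = 0.8264


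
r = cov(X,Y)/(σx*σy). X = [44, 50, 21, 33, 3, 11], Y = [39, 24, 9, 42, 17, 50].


Mean X = 27.0000, Mean Y = 30.1667
SD X = 16.941074, SD Y = 14.553541
Cov = 34.166667
r = 34.166667/(16.941074*14.553541) = 0.1386

r = 0.1386


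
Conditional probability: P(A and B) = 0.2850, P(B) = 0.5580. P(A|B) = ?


P(A|B) = 0.2850/0.5580 = 0.5108

P(A|B) = 0.5108


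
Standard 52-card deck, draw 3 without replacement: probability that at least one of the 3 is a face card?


P(at least one) = 1 - P(none)
P(none) = (40/52) × (39/51) × (38/50) = 0.447059
P(at least one) = 1 - 0.447059 = 0.5529

P = 0.5529


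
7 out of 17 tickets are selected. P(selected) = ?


P = 7/17 = 0.4118

P = 0.4118


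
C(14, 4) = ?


C(14,4) = 14!/(4! × 10!)
= 87178291200/(24 × 3628800)
= 1001

C(14,4) = 1001


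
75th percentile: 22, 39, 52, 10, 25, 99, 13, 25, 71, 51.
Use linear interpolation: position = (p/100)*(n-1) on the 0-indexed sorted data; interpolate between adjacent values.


Sorted: 10, 13, 22, 25, 25, 39, 51, 52, 71, 99
n = 10
Index = 75/100 * 9 = 6.7500
Lower = data[6] = 51, Upper = data[7] = 52
P75 = 51 + 0.7500*(1) = 51.7500

P75 = 51.7500


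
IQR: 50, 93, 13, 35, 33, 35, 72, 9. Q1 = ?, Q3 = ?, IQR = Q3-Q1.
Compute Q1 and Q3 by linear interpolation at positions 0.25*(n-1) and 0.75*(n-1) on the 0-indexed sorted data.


Sorted: 9, 13, 33, 35, 35, 50, 72, 93
Q1 (25th %ile) = 28.0000
Q3 (75th %ile) = 55.5000
IQR = 55.5000 - 28.0000 = 27.5000

IQR = 27.5000


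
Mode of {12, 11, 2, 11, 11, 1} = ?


Frequencies: 1:1, 2:1, 11:3, 12:1
Max frequency = 3
Mode = 11

Mode = 11


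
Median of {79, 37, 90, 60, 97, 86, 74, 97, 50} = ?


Sorted: 37, 50, 60, 74, 79, 86, 90, 97, 97
n = 9 (odd)
Middle value = 79

Median = 79


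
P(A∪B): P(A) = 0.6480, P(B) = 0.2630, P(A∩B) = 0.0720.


P(A∪B) = 0.6480 + 0.2630 - 0.0720
= 0.9110 - 0.0720
= 0.8390

P(A∪B) = 0.8390


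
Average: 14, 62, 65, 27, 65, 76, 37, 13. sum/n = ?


Sum = 14 + 62 + 65 + 27 + 65 + 76 + 37 + 13 = 359
n = 8
Mean = 359/8 = 44.8750

Mean = 44.8750


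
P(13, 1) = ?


P(13,1) = 13!/12!
= 6227020800/479001600
= 13

P(13,1) = 13


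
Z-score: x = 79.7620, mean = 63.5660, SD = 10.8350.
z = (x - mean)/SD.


z = (79.7620 - 63.5660)/10.8350
= 16.1960/10.8350
= 1.4948

z = 1.4948


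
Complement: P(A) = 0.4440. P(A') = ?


P(not A) = 1 - 0.4440 = 0.5560

P(not A) = 0.5560


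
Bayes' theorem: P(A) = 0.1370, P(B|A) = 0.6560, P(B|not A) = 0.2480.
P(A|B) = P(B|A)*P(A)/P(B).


P(B) = P(B|A)*P(A) + P(B|A')*P(A')
= 0.6560*0.1370 + 0.2480*0.8630
= 0.089872 + 0.214024 = 0.303896
P(A|B) = 0.089872/0.303896 = 0.2957

P(A|B) = 0.2957


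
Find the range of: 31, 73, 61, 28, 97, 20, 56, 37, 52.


Max = 97, Min = 20
Range = 97 - 20 = 77

Range = 77


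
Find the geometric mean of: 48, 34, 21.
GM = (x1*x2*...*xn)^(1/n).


Product = 48 × 34 × 21 = 34272
GM = 34272^(1/3) = 32.4823

GM = 32.4823


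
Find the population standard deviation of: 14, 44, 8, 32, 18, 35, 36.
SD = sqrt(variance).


Mean = 26.7143
Variance = 152.7755
SD = sqrt(152.7755) = 12.3602

SD = 12.3602


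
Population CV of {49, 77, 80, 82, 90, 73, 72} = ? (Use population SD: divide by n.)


Mean = 74.7143
SD = 11.9010
CV = (11.9010/74.7143)*100 = 15.9286%

CV = 15.9286%


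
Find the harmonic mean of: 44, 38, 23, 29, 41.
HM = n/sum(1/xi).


Sum of reciprocals = 1/44 + 1/38 + 1/23 + 1/29 + 1/41 = 0.151394
HM = 5/0.151394 = 33.0263

HM = 33.0263


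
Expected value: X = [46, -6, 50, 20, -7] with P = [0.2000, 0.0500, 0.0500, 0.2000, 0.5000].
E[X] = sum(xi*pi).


E[X] = 46*0.2000 - 6*0.0500 + 50*0.0500 + 20*0.2000 - 7*0.5000
= 9.2000 - 0.3000 + 2.5000 + 4.0000 - 3.5000
= 11.9000

E[X] = 11.9000


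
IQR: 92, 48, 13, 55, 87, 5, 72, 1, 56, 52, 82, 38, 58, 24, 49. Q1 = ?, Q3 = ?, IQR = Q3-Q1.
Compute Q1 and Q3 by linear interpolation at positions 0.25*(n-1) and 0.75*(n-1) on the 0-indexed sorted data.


Sorted: 1, 5, 13, 24, 38, 48, 49, 52, 55, 56, 58, 72, 82, 87, 92
Q1 (25th %ile) = 31.0000
Q3 (75th %ile) = 65.0000
IQR = 65.0000 - 31.0000 = 34.0000

IQR = 34.0000


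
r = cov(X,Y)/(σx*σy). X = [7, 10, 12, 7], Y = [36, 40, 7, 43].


Mean X = 9.0000, Mean Y = 31.5000
SD X = 2.121320, SD Y = 14.361407
Cov = -24.250000
r = -24.250000/(2.121320*14.361407) = -0.7960

r = -0.7960


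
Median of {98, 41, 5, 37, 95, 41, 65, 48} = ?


Sorted: 5, 37, 41, 41, 48, 65, 95, 98
n = 8 (even)
Middle values: 41 and 48
Median = (41+48)/2 = 44.5000

Median = 44.5000


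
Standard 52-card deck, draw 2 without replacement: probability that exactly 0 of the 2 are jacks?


Hypergeometric: P(X=0) = C(4,0)·C(48,2) / C(52,2)
= 1 × 1128 / 1326
= 1128/1326 = 0.8507

P = 0.8507


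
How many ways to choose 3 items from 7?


C(7,3) = 7!/(3! × 4!)
= 5040/(6 × 24)
= 35

C(7,3) = 35


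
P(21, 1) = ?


P(21,1) = 21!/20!
= 51090942171709440000/2432902008176640000
= 21

P(21,1) = 21


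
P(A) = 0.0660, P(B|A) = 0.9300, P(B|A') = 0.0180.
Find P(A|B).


P(B) = P(B|A)*P(A) + P(B|A')*P(A')
= 0.9300*0.0660 + 0.0180*0.9340
= 0.061380 + 0.016812 = 0.078192
P(A|B) = 0.061380/0.078192 = 0.7850

P(A|B) = 0.7850


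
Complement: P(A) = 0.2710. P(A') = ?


P(not A) = 1 - 0.2710 = 0.7290

P(not A) = 0.7290


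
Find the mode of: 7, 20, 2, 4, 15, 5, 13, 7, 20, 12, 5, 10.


Frequencies: 2:1, 4:1, 5:2, 7:2, 10:1, 12:1, 13:1, 15:1, 20:2
Max frequency = 2
Mode = 5, 7, 20

Mode = 5, 7, 20


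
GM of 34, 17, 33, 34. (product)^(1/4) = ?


Product = 34 × 17 × 33 × 34 = 648516
GM = 648516^(1/4) = 28.3779

GM = 28.3779


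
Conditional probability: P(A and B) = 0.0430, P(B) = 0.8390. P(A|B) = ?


P(A|B) = 0.0430/0.8390 = 0.0513

P(A|B) = 0.0513


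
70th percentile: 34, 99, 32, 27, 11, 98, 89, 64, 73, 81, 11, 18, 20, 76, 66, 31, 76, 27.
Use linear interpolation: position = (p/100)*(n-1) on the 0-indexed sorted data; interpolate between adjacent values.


Sorted: 11, 11, 18, 20, 27, 27, 31, 32, 34, 64, 66, 73, 76, 76, 81, 89, 98, 99
n = 18
Index = 70/100 * 17 = 11.9000
Lower = data[11] = 73, Upper = data[12] = 76
P70 = 73 + 0.9000*(3) = 75.7000

P70 = 75.7000


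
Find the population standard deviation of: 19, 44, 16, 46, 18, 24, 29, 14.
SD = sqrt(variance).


Mean = 26.2500
Variance = 136.6875
SD = sqrt(136.6875) = 11.6913

SD = 11.6913


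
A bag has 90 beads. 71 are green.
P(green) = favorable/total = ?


P = 71/90 = 0.7889

P = 0.7889


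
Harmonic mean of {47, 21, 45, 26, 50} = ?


Sum of reciprocals = 1/47 + 1/21 + 1/45 + 1/26 + 1/50 = 0.149579
HM = 5/0.149579 = 33.4271

HM = 33.4271


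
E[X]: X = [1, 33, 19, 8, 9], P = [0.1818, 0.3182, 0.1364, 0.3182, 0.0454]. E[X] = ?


E[X] = 1*0.1818 + 33*0.3182 + 19*0.1364 + 8*0.3182 + 9*0.0454
= 0.1818 + 10.5006 + 2.5916 + 2.5456 + 0.4086
= 16.2282

E[X] = 16.2282


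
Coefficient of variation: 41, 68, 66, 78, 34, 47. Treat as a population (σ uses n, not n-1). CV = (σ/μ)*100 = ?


Mean = 55.6667
SD = 15.9025
CV = (15.9025/55.6667)*100 = 28.5673%

CV = 28.5673%


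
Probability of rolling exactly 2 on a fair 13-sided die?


Favorable outcomes (roll = 2): 1
Total outcomes = 13
P = 1/13 = 0.0769

P = 0.0769


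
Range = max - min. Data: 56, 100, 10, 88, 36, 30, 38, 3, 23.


Max = 100, Min = 3
Range = 100 - 3 = 97

Range = 97


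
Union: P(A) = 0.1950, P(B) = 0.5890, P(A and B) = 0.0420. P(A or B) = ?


P(A∪B) = 0.1950 + 0.5890 - 0.0420
= 0.7840 - 0.0420
= 0.7420

P(A∪B) = 0.7420


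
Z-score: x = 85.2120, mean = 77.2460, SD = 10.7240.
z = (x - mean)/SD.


z = (85.2120 - 77.2460)/10.7240
= 7.9660/10.7240
= 0.7428

z = 0.7428


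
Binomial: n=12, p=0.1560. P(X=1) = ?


C(12,1) = 12
p^1 = 0.156000
(1-p)^11 = 0.154799
P = 12 * 0.156000 * 0.154799 = 0.2898

P(X=1) = 0.2898


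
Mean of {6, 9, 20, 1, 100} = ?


Sum = 6 + 9 + 20 + 1 + 100 = 136
n = 5
Mean = 136/5 = 27.2000

Mean = 27.2000


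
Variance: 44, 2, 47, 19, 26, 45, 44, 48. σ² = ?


Mean = 34.3750
Squared deviations: 92.6406, 1048.1406, 159.3906, 236.3906, 70.1406, 112.8906, 92.6406, 185.6406
Sum = 1997.8750
Variance = 1997.8750/8 = 249.7344

Variance = 249.7344


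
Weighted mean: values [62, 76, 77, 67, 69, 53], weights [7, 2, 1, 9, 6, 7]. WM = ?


Numerator = 62*7 + 76*2 + 77*1 + 67*9 + 69*6 + 53*7 = 2051
Denominator = 7 + 2 + 1 + 9 + 6 + 7 = 32
WM = 2051/32 = 64.0938

WM = 64.0938


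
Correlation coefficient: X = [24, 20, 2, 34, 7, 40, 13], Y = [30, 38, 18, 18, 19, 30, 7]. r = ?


Mean X = 20.0000, Mean Y = 22.8571
SD X = 12.839671, SD Y = 9.598044
Cov = 50.285714
r = 50.285714/(12.839671*9.598044) = 0.4080

r = 0.4080


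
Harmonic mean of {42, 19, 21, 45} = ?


Sum of reciprocals = 1/42 + 1/19 + 1/21 + 1/45 = 0.146282
HM = 4/0.146282 = 27.3444

HM = 27.3444


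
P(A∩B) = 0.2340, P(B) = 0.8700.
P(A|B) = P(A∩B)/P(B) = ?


P(A|B) = 0.2340/0.8700 = 0.2690

P(A|B) = 0.2690


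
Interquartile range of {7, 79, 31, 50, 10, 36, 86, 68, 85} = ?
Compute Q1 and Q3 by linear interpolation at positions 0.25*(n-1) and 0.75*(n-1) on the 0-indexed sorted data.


Sorted: 7, 10, 31, 36, 50, 68, 79, 85, 86
Q1 (25th %ile) = 31.0000
Q3 (75th %ile) = 79.0000
IQR = 79.0000 - 31.0000 = 48.0000

IQR = 48.0000


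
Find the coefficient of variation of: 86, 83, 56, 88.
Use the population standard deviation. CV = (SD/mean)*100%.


Mean = 78.2500
SD = 12.9687
CV = (12.9687/78.2500)*100 = 16.5734%

CV = 16.5734%


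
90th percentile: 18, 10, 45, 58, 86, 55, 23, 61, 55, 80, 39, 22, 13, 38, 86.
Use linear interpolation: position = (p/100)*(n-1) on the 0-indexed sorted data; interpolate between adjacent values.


Sorted: 10, 13, 18, 22, 23, 38, 39, 45, 55, 55, 58, 61, 80, 86, 86
n = 15
Index = 90/100 * 14 = 12.6000
Lower = data[12] = 80, Upper = data[13] = 86
P90 = 80 + 0.6000*(6) = 83.6000

P90 = 83.6000


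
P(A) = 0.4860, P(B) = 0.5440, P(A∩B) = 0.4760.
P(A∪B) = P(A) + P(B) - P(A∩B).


P(A∪B) = 0.4860 + 0.5440 - 0.4760
= 1.0300 - 0.4760
= 0.5540

P(A∪B) = 0.5540


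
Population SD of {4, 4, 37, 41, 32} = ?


Mean = 23.6000
Variance = 264.2400
SD = sqrt(264.2400) = 16.2555

SD = 16.2555


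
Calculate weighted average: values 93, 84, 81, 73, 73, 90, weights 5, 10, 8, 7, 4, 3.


Numerator = 93*5 + 84*10 + 81*8 + 73*7 + 73*4 + 90*3 = 3026
Denominator = 5 + 10 + 8 + 7 + 4 + 3 = 37
WM = 3026/37 = 81.7838

WM = 81.7838


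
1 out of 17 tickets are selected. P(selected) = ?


P = 1/17 = 0.0588

P = 0.0588


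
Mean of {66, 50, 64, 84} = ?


Sum = 66 + 50 + 64 + 84 = 264
n = 4
Mean = 264/4 = 66.0000

Mean = 66.0000


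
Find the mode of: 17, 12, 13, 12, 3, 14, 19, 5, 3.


Frequencies: 3:2, 5:1, 12:2, 13:1, 14:1, 17:1, 19:1
Max frequency = 2
Mode = 3, 12

Mode = 3, 12


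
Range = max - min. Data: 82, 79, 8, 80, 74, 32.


Max = 82, Min = 8
Range = 82 - 8 = 74

Range = 74


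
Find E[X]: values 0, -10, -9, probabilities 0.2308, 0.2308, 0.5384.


E[X] = 0*0.2308 - 10*0.2308 - 9*0.5384
= 0 - 2.3080 - 4.8456
= -7.1536

E[X] = -7.1536


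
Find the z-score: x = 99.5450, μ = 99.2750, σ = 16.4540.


z = (99.5450 - 99.2750)/16.4540
= 0.2700/16.4540
= 0.0164

z = 0.0164


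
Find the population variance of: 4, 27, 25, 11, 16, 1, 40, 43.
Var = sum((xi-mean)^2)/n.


Mean = 20.8750
Squared deviations: 284.7656, 37.5156, 17.0156, 97.5156, 23.7656, 395.0156, 365.7656, 489.5156
Sum = 1710.8750
Variance = 1710.8750/8 = 213.8594

Variance = 213.8594


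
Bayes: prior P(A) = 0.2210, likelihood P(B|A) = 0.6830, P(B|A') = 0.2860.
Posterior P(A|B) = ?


P(B) = P(B|A)*P(A) + P(B|A')*P(A')
= 0.6830*0.2210 + 0.2860*0.7790
= 0.150943 + 0.222794 = 0.373737
P(A|B) = 0.150943/0.373737 = 0.4039

P(A|B) = 0.4039


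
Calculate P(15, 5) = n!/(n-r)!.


P(15,5) = 15!/10!
= 1307674368000/3628800
= 360360

P(15,5) = 360360


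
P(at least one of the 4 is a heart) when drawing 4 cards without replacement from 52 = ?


P(at least one) = 1 - P(none)
P(none) = (39/52) × (38/51) × (37/50) × (36/49) = 0.303818
P(at least one) = 1 - 0.303818 = 0.6962

P = 0.6962


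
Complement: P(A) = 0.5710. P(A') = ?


P(not A) = 1 - 0.5710 = 0.4290

P(not A) = 0.4290


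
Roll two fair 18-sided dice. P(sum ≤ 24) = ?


Total outcomes = 18×18 = 324
Favorable (sum ≤ 24): 246
P = 246/324 = 0.7593

P = 0.7593


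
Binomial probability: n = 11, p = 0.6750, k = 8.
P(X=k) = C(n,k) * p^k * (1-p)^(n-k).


C(11,8) = 165
p^8 = 0.043095
(1-p)^3 = 0.034328
P = 165 * 0.043095 * 0.034328 = 0.2441

P(X=8) = 0.2441


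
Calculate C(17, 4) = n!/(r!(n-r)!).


C(17,4) = 17!/(4! × 13!)
= 355687428096000/(24 × 6227020800)
= 2380

C(17,4) = 2380


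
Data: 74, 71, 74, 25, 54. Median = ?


Sorted: 25, 54, 71, 74, 74
n = 5 (odd)
Middle value = 71

Median = 71


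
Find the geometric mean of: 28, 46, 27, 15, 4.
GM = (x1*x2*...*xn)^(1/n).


Product = 28 × 46 × 27 × 15 × 4 = 2086560
GM = 2086560^(1/5) = 18.3606

GM = 18.3606


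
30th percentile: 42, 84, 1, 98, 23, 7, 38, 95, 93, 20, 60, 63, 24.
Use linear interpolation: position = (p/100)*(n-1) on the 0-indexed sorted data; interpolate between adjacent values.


Sorted: 1, 7, 20, 23, 24, 38, 42, 60, 63, 84, 93, 95, 98
n = 13
Index = 30/100 * 12 = 3.6000
Lower = data[3] = 23, Upper = data[4] = 24
P30 = 23 + 0.6000*(1) = 23.6000

P30 = 23.6000


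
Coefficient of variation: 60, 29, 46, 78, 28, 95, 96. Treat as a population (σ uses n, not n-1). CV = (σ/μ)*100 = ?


Mean = 61.7143
SD = 26.7406
CV = (26.7406/61.7143)*100 = 43.3297%

CV = 43.3297%


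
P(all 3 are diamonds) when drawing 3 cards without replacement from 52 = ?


P(all diamonds) = (13/52) × (12/51) × (11/50)
= 0.0129

P = 0.0129


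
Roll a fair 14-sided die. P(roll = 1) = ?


Favorable outcomes (roll = 1): 1
Total outcomes = 14
P = 1/14 = 0.0714

P = 0.0714


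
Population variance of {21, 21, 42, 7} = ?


Mean = 22.7500
Squared deviations: 3.0625, 3.0625, 370.5625, 248.0625
Sum = 624.7500
Variance = 624.7500/4 = 156.1875

Variance = 156.1875


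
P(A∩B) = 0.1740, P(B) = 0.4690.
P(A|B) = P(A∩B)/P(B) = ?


P(A|B) = 0.1740/0.4690 = 0.3710

P(A|B) = 0.3710


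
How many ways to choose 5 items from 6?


C(6,5) = 6!/(5! × 1!)
= 720/(120 × 1)
= 6

C(6,5) = 6


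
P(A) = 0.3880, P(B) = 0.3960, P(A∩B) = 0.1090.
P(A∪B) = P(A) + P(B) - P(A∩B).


P(A∪B) = 0.3880 + 0.3960 - 0.1090
= 0.7840 - 0.1090
= 0.6750

P(A∪B) = 0.6750


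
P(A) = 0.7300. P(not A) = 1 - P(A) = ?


P(not A) = 1 - 0.7300 = 0.2700

P(not A) = 0.2700


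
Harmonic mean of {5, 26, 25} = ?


Sum of reciprocals = 1/5 + 1/26 + 1/25 = 0.278462
HM = 3/0.278462 = 10.7735

HM = 10.7735


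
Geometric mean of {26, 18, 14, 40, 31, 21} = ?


Product = 26 × 18 × 14 × 40 × 31 × 21 = 170614080
GM = 170614080^(1/6) = 23.5506

GM = 23.5506


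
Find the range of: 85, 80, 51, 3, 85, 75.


Max = 85, Min = 3
Range = 85 - 3 = 82

Range = 82


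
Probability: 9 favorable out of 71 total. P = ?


P = 9/71 = 0.1268

P = 0.1268


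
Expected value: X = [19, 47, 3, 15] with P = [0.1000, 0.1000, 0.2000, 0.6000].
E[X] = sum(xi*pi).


E[X] = 19*0.1000 + 47*0.1000 + 3*0.2000 + 15*0.6000
= 1.9000 + 4.7000 + 0.6000 + 9.0000
= 16.2000

E[X] = 16.2000


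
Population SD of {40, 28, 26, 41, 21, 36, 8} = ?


Mean = 28.5714
Variance = 118.2449
SD = sqrt(118.2449) = 10.8740

SD = 10.8740


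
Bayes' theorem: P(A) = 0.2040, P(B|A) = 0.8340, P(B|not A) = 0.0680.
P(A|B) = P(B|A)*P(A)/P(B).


P(B) = P(B|A)*P(A) + P(B|A')*P(A')
= 0.8340*0.2040 + 0.0680*0.7960
= 0.170136 + 0.054128 = 0.224264
P(A|B) = 0.170136/0.224264 = 0.7586

P(A|B) = 0.7586


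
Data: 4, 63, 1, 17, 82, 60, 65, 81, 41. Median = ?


Sorted: 1, 4, 17, 41, 60, 63, 65, 81, 82
n = 9 (odd)
Middle value = 60

Median = 60


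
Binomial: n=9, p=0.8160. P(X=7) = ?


C(9,7) = 36
p^7 = 0.240897
(1-p)^2 = 0.033856
P = 36 * 0.240897 * 0.033856 = 0.2936

P(X=7) = 0.2936


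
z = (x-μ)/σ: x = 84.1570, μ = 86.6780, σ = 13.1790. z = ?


z = (84.1570 - 86.6780)/13.1790
= -2.5210/13.1790
= -0.1913

z = -0.1913


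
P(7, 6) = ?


P(7,6) = 7!/1!
= 5040/1
= 5040

P(7,6) = 5040


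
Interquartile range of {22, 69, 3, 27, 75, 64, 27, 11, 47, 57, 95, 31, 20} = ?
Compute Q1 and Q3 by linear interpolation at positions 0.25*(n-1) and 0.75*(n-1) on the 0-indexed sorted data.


Sorted: 3, 11, 20, 22, 27, 27, 31, 47, 57, 64, 69, 75, 95
Q1 (25th %ile) = 22.0000
Q3 (75th %ile) = 64.0000
IQR = 64.0000 - 22.0000 = 42.0000

IQR = 42.0000


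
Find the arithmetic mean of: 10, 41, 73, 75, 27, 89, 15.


Sum = 10 + 41 + 73 + 75 + 27 + 89 + 15 = 330
n = 7
Mean = 330/7 = 47.1429

Mean = 47.1429


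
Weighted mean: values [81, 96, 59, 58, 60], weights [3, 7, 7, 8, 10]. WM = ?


Numerator = 81*3 + 96*7 + 59*7 + 58*8 + 60*10 = 2392
Denominator = 3 + 7 + 7 + 8 + 10 = 35
WM = 2392/35 = 68.3429

WM = 68.3429


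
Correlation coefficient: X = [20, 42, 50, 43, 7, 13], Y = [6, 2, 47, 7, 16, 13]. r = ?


Mean X = 29.1667, Mean Y = 15.1667
SD X = 16.466296, SD Y = 14.960132
Cov = 80.305556
r = 80.305556/(16.466296*14.960132) = 0.3260

r = 0.3260


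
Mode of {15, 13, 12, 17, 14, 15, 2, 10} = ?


Frequencies: 2:1, 10:1, 12:1, 13:1, 14:1, 15:2, 17:1
Max frequency = 2
Mode = 15

Mode = 15


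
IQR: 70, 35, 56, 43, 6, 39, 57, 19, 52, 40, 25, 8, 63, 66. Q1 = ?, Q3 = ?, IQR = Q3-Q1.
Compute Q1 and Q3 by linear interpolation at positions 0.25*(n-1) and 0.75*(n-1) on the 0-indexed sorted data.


Sorted: 6, 8, 19, 25, 35, 39, 40, 43, 52, 56, 57, 63, 66, 70
Q1 (25th %ile) = 27.5000
Q3 (75th %ile) = 56.7500
IQR = 56.7500 - 27.5000 = 29.2500

IQR = 29.2500


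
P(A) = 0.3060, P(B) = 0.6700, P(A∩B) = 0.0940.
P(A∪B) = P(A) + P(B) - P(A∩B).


P(A∪B) = 0.3060 + 0.6700 - 0.0940
= 0.9760 - 0.0940
= 0.8820

P(A∪B) = 0.8820


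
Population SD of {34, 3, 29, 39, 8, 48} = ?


Mean = 26.8333
Variance = 262.4722
SD = sqrt(262.4722) = 16.2010

SD = 16.2010


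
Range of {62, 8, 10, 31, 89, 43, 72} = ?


Max = 89, Min = 8
Range = 89 - 8 = 81

Range = 81


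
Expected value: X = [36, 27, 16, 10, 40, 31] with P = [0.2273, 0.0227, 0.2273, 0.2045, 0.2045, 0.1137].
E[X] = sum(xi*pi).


E[X] = 36*0.2273 + 27*0.0227 + 16*0.2273 + 10*0.2045 + 40*0.2045 + 31*0.1137
= 8.1828 + 0.6129 + 3.6368 + 2.0450 + 8.1800 + 3.5247
= 26.1822

E[X] = 26.1822


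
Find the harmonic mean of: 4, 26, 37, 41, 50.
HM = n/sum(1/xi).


Sum of reciprocals = 1/4 + 1/26 + 1/37 + 1/41 + 1/50 = 0.359879
HM = 5/0.359879 = 13.8936

HM = 13.8936


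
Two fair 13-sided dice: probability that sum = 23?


Total outcomes = 13×13 = 169
Favorable (sum = 23): 4
P = 4/169 = 0.0237

P = 0.0237


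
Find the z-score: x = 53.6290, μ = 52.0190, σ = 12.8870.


z = (53.6290 - 52.0190)/12.8870
= 1.6100/12.8870
= 0.1249

z = 0.1249


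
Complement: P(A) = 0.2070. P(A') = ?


P(not A) = 1 - 0.2070 = 0.7930

P(not A) = 0.7930


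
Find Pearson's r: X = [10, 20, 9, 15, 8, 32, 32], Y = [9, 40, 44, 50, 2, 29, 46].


Mean X = 18.0000, Mean Y = 31.4286
SD X = 9.636241, SD Y = 17.581298
Cov = 70.285714
r = 70.285714/(9.636241*17.581298) = 0.4149

r = 0.4149


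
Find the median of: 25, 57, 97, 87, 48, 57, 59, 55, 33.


Sorted: 25, 33, 48, 55, 57, 57, 59, 87, 97
n = 9 (odd)
Middle value = 57

Median = 57


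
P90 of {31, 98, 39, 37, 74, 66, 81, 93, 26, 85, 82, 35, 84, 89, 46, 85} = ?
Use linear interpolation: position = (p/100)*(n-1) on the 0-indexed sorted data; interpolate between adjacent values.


Sorted: 26, 31, 35, 37, 39, 46, 66, 74, 81, 82, 84, 85, 85, 89, 93, 98
n = 16
Index = 90/100 * 15 = 13.5000
Lower = data[13] = 89, Upper = data[14] = 93
P90 = 89 + 0.5000*(4) = 91.0000

P90 = 91.0000


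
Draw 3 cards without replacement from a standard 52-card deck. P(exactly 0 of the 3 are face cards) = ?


Hypergeometric: P(X=0) = C(12,0)·C(40,3) / C(52,3)
= 1 × 9880 / 22100
= 9880/22100 = 0.4471

P = 0.4471


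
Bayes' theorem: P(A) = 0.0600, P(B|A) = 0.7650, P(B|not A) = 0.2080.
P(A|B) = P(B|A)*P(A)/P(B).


P(B) = P(B|A)*P(A) + P(B|A')*P(A')
= 0.7650*0.0600 + 0.2080*0.9400
= 0.045900 + 0.195520 = 0.241420
P(A|B) = 0.045900/0.241420 = 0.1901

P(A|B) = 0.1901


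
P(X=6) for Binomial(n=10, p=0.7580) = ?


C(10,6) = 210
p^6 = 0.189677
(1-p)^4 = 0.003430
P = 210 * 0.189677 * 0.003430 = 0.1366

P(X=6) = 0.1366


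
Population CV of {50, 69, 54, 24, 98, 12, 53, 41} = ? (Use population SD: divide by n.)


Mean = 50.1250
SD = 24.7257
CV = (24.7257/50.1250)*100 = 49.3280%

CV = 49.3280%


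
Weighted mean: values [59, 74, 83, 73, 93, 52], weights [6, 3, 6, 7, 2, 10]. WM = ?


Numerator = 59*6 + 74*3 + 83*6 + 73*7 + 93*2 + 52*10 = 2291
Denominator = 6 + 3 + 6 + 7 + 2 + 10 = 34
WM = 2291/34 = 67.3824

WM = 67.3824


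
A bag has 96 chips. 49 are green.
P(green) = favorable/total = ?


P = 49/96 = 0.5104

P = 0.5104


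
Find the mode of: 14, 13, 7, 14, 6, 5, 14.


Frequencies: 5:1, 6:1, 7:1, 13:1, 14:3
Max frequency = 3
Mode = 14

Mode = 14


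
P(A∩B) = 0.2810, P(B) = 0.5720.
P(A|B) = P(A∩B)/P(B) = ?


P(A|B) = 0.2810/0.5720 = 0.4913

P(A|B) = 0.4913


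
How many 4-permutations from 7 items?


P(7,4) = 7!/3!
= 5040/6
= 840

P(7,4) = 840


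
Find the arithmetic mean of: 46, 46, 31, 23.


Sum = 46 + 46 + 31 + 23 = 146
n = 4
Mean = 146/4 = 36.5000

Mean = 36.5000


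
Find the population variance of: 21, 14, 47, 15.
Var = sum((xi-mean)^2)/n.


Mean = 24.2500
Squared deviations: 10.5625, 105.0625, 517.5625, 85.5625
Sum = 718.7500
Variance = 718.7500/4 = 179.6875

Variance = 179.6875


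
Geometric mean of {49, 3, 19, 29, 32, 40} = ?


Product = 49 × 3 × 19 × 29 × 32 × 40 = 103676160
GM = 103676160^(1/6) = 21.6744

GM = 21.6744
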